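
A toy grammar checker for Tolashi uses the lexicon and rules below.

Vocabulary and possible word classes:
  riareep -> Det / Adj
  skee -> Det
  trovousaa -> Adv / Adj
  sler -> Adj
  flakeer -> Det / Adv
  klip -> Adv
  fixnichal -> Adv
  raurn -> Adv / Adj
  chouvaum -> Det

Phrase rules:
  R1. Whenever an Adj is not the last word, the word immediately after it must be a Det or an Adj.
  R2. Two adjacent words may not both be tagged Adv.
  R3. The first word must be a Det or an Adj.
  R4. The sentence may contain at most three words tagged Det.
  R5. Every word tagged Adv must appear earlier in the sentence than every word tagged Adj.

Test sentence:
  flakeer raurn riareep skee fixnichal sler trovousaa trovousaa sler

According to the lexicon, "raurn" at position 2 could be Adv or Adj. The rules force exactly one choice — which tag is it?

Adv

Candidates per position — 1:flakeer {Det,Adv}; 2:raurn {Adv,Adj}; 3:riareep {Det,Adj}; 4:skee {Det}; 5:fixnichal {Adv}; 6:sler {Adj}; 7:trovousaa {Adv,Adj}; 8:trovousaa {Adv,Adj}; 9:sler {Adj}.
Position 1: tagging it Adv would leave rule 3 unsatisfiable, so it must be Det.
Position 2: tagging it Adj would leave rule 5 unsatisfiable, so it must be Adv.
Position 3: tagging it Adj would leave rule 5 unsatisfiable, so it must be Det.
Position 7: tagging it Adv would leave rule 1 unsatisfiable, so it must be Adj.
Position 8: tagging it Adv would leave rule 1 unsatisfiable, so it must be Adj.
The unique satisfying tagging is: Det Adv Det Det Adv Adj Adj Adj Adj.
Verifying each rule — rule 1 ✓; rule 2 ✓; rule 3 ✓; rule 4 ✓; rule 5 ✓.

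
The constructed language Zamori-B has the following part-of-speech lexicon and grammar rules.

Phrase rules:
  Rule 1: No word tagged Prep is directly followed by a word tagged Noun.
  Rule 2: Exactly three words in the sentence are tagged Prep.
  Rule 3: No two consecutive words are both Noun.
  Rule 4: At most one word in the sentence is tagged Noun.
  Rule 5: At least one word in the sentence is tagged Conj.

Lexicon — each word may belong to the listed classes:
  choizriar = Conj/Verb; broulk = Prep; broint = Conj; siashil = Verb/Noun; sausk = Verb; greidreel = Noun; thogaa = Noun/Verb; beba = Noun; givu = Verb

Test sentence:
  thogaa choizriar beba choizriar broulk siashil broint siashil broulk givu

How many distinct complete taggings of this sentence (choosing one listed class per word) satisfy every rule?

Candidates per position — 1:thogaa {Noun,Verb}; 2:choizriar {Conj,Verb}; 3:beba {Noun}; 4:choizriar {Conj,Verb}; 5:broulk {Prep}; 6:siashil {Verb,Noun}; 7:broint {Conj}; 8:siashil {Verb,Noun}; 9:broulk {Prep}; 10:givu {Verb}.
There are 32 candidate sequences in total.
Rule 2 cannot be satisfied by any choice of tags from the lexicon.
So there is no consistent tagging.
Count = 0.

0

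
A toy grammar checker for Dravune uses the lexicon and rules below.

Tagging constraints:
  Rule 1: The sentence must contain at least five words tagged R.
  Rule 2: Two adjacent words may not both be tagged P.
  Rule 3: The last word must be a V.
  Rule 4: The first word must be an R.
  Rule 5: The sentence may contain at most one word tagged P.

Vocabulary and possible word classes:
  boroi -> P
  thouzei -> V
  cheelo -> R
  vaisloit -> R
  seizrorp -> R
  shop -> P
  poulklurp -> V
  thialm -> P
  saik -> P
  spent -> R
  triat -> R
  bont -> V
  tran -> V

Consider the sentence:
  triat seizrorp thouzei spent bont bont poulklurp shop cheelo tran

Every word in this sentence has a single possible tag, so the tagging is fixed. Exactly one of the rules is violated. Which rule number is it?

1

Fixed tagging: R R V R V V V P R V.
Checking each rule: R1 fails, R2 ok, R3 ok, R4 ok, R5 ok.
Only rule 1 fails.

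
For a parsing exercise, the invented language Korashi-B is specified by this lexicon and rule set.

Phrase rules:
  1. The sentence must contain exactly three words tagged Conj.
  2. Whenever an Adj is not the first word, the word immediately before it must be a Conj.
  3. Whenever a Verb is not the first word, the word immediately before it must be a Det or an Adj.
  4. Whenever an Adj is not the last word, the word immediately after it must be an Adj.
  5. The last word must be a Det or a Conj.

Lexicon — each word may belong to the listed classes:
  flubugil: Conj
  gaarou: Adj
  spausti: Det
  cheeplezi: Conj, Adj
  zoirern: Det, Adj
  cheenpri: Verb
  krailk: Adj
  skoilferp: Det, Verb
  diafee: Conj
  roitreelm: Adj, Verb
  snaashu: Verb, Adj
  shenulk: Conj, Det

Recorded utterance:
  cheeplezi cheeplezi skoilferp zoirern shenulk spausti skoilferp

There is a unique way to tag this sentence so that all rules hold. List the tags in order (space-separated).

Candidates per position — 1:cheeplezi {Conj,Adj}; 2:cheeplezi {Conj,Adj}; 3:skoilferp {Det,Verb}; 4:zoirern {Det,Adj}; 5:shenulk {Conj,Det}; 6:spausti {Det}; 7:skoilferp {Det,Verb}.
Position 1: tagging it Adj would leave rule 1 unsatisfiable, so it must be Conj.
Position 2: tagging it Adj would leave rule 1 unsatisfiable, so it must be Conj.
Position 3: tagging it Verb would leave rule 3 unsatisfiable, so it must be Det.
Position 4: tagging it Adj would leave rule 2 unsatisfiable, so it must be Det.
Position 5: tagging it Det would leave rule 1 unsatisfiable, so it must be Conj.
Position 7: tagging it Verb would leave rule 5 unsatisfiable, so it must be Det.
That leaves exactly one tagging: Conj Conj Det Det Conj Det Det.
Check: rule 1 satisfied; rule 2 satisfied; rule 3 satisfied; rule 4 satisfied; rule 5 satisfied.

Conj Conj Det Det Conj Det Det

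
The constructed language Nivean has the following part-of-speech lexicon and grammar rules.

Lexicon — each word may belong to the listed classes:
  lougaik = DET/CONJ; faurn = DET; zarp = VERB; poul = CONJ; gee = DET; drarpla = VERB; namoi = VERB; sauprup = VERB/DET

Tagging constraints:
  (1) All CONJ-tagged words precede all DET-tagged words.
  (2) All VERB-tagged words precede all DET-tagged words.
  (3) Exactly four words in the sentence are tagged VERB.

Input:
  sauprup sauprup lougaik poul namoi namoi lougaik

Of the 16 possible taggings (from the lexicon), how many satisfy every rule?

2

Candidates per position — 1:sauprup {VERB,DET}; 2:sauprup {VERB,DET}; 3:lougaik {DET,CONJ}; 4:poul {CONJ}; 5:namoi {VERB}; 6:namoi {VERB}; 7:lougaik {DET,CONJ}.
There are 16 candidate sequences in total.
The sequences that satisfy every rule: VERB VERB CONJ CONJ VERB VERB DET; VERB VERB CONJ CONJ VERB VERB CONJ.
Count = 2.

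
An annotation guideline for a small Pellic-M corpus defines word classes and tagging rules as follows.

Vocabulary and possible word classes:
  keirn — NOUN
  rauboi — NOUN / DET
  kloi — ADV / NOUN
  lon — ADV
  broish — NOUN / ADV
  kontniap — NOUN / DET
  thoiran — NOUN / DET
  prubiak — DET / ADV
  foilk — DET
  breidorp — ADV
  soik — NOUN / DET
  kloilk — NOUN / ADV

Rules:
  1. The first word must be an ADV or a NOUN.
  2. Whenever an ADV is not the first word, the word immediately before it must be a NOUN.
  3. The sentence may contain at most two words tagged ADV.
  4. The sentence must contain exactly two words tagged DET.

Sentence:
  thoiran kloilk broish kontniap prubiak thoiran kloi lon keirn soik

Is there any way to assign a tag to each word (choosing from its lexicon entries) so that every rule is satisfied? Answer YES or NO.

Candidates per position — 1:thoiran {NOUN,DET}; 2:kloilk {NOUN,ADV}; 3:broish {NOUN,ADV}; 4:kontniap {NOUN,DET}; 5:prubiak {DET,ADV}; 6:thoiran {NOUN,DET}; 7:kloi {ADV,NOUN}; 8:lon {ADV}; 9:keirn {NOUN}; 10:soik {NOUN,DET}.
One satisfying assignment: NOUN ADV NOUN NOUN DET NOUN NOUN ADV NOUN DET.
Verifying each rule — rule 1 ✓; rule 2 ✓; rule 3 ✓; rule 4 ✓.

YES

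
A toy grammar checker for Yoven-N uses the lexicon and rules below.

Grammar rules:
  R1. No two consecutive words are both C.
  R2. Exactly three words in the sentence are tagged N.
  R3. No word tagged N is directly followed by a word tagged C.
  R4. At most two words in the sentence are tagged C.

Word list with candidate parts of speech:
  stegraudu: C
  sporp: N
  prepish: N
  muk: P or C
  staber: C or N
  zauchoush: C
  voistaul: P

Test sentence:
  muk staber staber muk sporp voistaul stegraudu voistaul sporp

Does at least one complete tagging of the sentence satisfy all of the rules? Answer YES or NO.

YES

Candidates per position — 1:muk {P,C}; 2:staber {C,N}; 3:staber {C,N}; 4:muk {P,C}; 5:sporp {N}; 6:voistaul {P}; 7:stegraudu {C}; 8:voistaul {P}; 9:sporp {N}.
One satisfying assignment: P C N P N P C P N.
Check: rule 1 ✓; rule 2 ✓; rule 3 ✓; rule 4 ✓.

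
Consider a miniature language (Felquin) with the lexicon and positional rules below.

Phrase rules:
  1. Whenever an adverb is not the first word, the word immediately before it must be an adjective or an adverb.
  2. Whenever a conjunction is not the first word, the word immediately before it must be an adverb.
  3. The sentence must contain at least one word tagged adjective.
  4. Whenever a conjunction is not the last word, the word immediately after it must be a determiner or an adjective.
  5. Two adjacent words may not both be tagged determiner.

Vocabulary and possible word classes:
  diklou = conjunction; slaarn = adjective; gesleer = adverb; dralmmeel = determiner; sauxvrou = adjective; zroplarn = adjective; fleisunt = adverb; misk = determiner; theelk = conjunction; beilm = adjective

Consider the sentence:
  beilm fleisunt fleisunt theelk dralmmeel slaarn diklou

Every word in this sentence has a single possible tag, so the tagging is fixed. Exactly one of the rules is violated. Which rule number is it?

Fixed tagging: adjective adverb adverb conjunction determiner adjective conjunction.
Rule check: R1 ok, R2 fails, R3 ok, R4 ok, R5 ok.
Only rule 2 fails.

2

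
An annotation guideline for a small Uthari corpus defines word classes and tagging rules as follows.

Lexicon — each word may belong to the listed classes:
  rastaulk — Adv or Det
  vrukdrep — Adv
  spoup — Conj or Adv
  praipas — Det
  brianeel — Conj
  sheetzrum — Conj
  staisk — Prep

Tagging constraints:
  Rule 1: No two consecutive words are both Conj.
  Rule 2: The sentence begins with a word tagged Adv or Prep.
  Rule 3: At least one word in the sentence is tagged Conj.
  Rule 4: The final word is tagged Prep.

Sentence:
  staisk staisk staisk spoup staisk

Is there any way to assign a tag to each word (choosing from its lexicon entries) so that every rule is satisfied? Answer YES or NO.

YES

Candidates per position — 1:staisk {Prep}; 2:staisk {Prep}; 3:staisk {Prep}; 4:spoup {Conj,Adv}; 5:staisk {Prep}.
One satisfying assignment: Prep Prep Prep Conj Prep.
Check: rule 1 satisfied; rule 2 satisfied; rule 3 satisfied; rule 4 satisfied.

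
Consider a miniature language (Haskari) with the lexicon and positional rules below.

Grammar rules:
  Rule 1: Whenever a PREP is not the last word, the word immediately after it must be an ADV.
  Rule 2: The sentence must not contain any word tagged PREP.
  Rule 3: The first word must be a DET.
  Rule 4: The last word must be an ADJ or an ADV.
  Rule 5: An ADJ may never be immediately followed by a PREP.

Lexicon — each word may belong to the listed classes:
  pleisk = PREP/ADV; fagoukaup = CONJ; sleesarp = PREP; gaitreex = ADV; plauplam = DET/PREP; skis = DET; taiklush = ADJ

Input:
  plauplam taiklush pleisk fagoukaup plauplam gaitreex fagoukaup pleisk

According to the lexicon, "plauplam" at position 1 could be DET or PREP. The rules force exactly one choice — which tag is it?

Candidates per position — 1:plauplam {DET,PREP}; 2:taiklush {ADJ}; 3:pleisk {PREP,ADV}; 4:fagoukaup {CONJ}; 5:plauplam {DET,PREP}; 6:gaitreex {ADV}; 7:fagoukaup {CONJ}; 8:pleisk {PREP,ADV}.
If word 1 were PREP, no tagging could satisfy rule 1; so word 1 is DET.
If word 3 were PREP, no tagging could satisfy rule 1; so word 3 is ADV.
If word 5 were PREP, no tagging could satisfy rule 2; so word 5 is DET.
If word 8 were PREP, no tagging could satisfy rule 2; so word 8 is ADV.
The unique satisfying tagging is: DET ADJ ADV CONJ DET ADV CONJ ADV.
Check: rule 1 satisfied; rule 2 satisfied; rule 3 satisfied; rule 4 satisfied; rule 5 satisfied.

DET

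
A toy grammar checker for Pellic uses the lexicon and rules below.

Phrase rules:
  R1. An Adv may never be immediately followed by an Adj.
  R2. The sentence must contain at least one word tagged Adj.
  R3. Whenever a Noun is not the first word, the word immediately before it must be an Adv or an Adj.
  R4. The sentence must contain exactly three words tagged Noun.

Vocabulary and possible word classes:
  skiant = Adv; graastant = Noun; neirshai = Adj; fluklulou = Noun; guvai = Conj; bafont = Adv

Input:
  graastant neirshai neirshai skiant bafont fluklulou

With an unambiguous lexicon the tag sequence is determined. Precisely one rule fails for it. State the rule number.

4

Fixed tagging: Noun Adj Adj Adv Adv Noun.
Rule check: R1 ✓, R2 ✓, R3 ✓, R4 ✗.
Only rule 4 fails.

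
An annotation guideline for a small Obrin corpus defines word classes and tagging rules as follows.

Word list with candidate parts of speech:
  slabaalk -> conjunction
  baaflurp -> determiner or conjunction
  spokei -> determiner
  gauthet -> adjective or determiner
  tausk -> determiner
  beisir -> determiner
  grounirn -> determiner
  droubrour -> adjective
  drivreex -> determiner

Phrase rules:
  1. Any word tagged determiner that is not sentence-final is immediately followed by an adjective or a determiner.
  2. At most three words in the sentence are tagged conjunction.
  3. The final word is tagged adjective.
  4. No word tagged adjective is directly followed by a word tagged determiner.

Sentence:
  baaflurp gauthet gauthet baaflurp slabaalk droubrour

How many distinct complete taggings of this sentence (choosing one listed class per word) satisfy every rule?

4

Candidates per position — 1:baaflurp {determiner,conjunction}; 2:gauthet {adjective,determiner}; 3:gauthet {adjective,determiner}; 4:baaflurp {determiner,conjunction}; 5:slabaalk {conjunction}; 6:droubrour {adjective}.
There are 16 candidate sequences in total.
The sequences that satisfy every rule: determiner adjective adjective conjunction conjunction adjective; determiner determiner adjective conjunction conjunction adjective; conjunction adjective adjective conjunction conjunction adjective; conjunction determiner adjective conjunction conjunction adjective.
Count = 4.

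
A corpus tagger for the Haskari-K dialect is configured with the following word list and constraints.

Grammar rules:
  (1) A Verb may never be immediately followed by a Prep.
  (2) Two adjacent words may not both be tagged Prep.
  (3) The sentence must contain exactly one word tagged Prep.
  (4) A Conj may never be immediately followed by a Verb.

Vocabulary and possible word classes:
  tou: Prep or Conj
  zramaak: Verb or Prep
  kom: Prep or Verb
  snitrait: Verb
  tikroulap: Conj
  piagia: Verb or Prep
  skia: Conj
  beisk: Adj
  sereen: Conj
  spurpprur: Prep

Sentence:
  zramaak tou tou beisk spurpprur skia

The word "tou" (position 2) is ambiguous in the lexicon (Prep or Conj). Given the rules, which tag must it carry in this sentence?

Conj

Candidates per position — 1:zramaak {Verb,Prep}; 2:tou {Prep,Conj}; 3:tou {Prep,Conj}; 4:beisk {Adj}; 5:spurpprur {Prep}; 6:skia {Conj}.
Position 1: tagging it Prep would leave rule 3 unsatisfiable, so it must be Verb.
Position 2: tagging it Prep would leave rule 1 unsatisfiable, so it must be Conj.
Position 3: tagging it Prep would leave rule 3 unsatisfiable, so it must be Conj.
So the tagging must be: Verb Conj Conj Adj Prep Conj.
Check: rule 1 satisfied; rule 2 satisfied; rule 3 satisfied; rule 4 satisfied.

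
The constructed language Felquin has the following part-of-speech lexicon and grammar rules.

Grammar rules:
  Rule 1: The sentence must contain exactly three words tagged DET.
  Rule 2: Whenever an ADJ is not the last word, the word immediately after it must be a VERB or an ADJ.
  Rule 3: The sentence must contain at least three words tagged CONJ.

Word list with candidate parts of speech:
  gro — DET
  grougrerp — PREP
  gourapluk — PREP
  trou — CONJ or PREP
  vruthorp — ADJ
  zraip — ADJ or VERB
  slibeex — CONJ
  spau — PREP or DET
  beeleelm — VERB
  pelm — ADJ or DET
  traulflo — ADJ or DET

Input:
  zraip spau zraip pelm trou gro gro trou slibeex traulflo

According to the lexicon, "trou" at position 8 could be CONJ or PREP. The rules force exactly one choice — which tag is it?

Candidates per position — 1:zraip {ADJ,VERB}; 2:spau {PREP,DET}; 3:zraip {ADJ,VERB}; 4:pelm {ADJ,DET}; 5:trou {CONJ,PREP}; 6:gro {DET}; 7:gro {DET}; 8:trou {CONJ,PREP}; 9:slibeex {CONJ}; 10:traulflo {ADJ,DET}.
Position 1: ADJ is ruled out by rule 2; that leaves VERB.
Position 3: ADJ is ruled out by rule 2; that leaves VERB.
Position 4: ADJ is ruled out by rule 2; that leaves DET.
Position 5: PREP is ruled out by rule 3; that leaves CONJ.
Position 8: PREP is ruled out by rule 3; that leaves CONJ.
Position 10: DET is ruled out by rule 1; that leaves ADJ.
Position 2: DET is ruled out by rule 1; that leaves PREP.
The only consistent sequence is: VERB PREP VERB DET CONJ DET DET CONJ CONJ ADJ.
Rule-by-rule: rule 1 holds; rule 2 holds; rule 3 holds.

CONJ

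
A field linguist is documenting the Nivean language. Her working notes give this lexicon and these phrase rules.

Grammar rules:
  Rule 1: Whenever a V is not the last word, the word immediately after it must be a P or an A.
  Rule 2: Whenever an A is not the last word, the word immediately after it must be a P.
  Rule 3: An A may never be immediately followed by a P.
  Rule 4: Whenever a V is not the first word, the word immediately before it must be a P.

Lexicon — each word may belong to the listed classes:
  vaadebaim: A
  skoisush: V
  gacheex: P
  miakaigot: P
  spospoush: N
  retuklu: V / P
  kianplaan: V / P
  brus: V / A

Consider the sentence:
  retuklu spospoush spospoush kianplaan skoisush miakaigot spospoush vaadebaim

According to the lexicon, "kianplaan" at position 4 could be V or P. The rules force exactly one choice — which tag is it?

P

Candidates per position — 1:retuklu {V,P}; 2:spospoush {N}; 3:spospoush {N}; 4:kianplaan {V,P}; 5:skoisush {V}; 6:miakaigot {P}; 7:spospoush {N}; 8:vaadebaim {A}.
Word 1 cannot be V — rule 1 would then fail for every completion. It is P.
Word 4 cannot be V — rule 1 would then fail for every completion. It is P.
The only consistent sequence is: P N N P V P N A.
Checking: rule 1 ✓; rule 2 ✓; rule 3 ✓; rule 4 ✓.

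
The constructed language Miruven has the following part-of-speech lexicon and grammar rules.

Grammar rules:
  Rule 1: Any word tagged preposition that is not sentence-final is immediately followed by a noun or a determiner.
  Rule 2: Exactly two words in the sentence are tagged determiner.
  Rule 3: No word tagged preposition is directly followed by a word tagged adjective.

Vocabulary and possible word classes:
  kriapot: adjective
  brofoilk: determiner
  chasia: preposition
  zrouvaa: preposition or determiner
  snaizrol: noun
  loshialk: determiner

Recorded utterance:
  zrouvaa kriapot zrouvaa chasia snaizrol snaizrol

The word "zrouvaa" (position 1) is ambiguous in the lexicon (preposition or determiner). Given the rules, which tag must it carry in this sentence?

Candidates per position — 1:zrouvaa {preposition,determiner}; 2:kriapot {adjective}; 3:zrouvaa {preposition,determiner}; 4:chasia {preposition}; 5:snaizrol {noun}; 6:snaizrol {noun}.
If word 1 were preposition, no tagging could satisfy rule 1; so word 1 is determiner.
If word 3 were preposition, no tagging could satisfy rule 1; so word 3 is determiner.
The only consistent sequence is: determiner adjective determiner preposition noun noun.
Check: rule 1 ✓; rule 2 ✓; rule 3 ✓.

determiner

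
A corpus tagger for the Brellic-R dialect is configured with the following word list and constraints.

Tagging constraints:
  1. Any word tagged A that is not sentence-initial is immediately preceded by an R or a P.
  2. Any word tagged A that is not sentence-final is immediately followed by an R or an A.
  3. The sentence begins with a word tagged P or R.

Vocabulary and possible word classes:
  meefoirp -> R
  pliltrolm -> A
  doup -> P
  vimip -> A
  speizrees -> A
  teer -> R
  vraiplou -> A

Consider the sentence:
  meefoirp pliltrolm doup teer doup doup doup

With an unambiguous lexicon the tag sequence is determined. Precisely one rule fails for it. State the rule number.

Fixed tagging: R A P R P P P.
Applying the rules: R1 ok, R2 fails, R3 ok.
Only rule 2 fails.

2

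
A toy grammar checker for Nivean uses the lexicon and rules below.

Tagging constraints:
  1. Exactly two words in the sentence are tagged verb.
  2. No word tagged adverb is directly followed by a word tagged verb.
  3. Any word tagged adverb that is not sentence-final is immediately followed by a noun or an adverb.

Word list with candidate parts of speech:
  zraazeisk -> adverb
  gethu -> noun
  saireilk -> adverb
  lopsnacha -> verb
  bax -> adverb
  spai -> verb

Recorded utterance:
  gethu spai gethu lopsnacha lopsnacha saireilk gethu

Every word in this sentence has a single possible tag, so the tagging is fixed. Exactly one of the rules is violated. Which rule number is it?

Fixed tagging: noun verb noun verb verb adverb noun.
Applying the rules: R1 violated, R2 holds, R3 holds.
Only rule 1 fails.

1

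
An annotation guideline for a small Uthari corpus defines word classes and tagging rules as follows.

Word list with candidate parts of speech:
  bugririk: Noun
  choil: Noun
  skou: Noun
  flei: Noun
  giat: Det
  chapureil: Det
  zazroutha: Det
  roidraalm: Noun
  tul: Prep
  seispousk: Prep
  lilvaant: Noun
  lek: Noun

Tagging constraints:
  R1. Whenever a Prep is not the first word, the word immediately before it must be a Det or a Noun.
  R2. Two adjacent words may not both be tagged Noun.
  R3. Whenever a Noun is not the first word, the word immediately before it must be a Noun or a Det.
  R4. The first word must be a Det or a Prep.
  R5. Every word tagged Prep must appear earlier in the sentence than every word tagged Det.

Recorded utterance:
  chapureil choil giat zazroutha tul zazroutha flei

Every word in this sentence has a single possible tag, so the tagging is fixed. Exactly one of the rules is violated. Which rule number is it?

Fixed tagging: Det Noun Det Det Prep Det Noun.
Applying the rules: R1 ok, R2 ok, R3 ok, R4 ok, R5 fails.
Only rule 5 fails.

5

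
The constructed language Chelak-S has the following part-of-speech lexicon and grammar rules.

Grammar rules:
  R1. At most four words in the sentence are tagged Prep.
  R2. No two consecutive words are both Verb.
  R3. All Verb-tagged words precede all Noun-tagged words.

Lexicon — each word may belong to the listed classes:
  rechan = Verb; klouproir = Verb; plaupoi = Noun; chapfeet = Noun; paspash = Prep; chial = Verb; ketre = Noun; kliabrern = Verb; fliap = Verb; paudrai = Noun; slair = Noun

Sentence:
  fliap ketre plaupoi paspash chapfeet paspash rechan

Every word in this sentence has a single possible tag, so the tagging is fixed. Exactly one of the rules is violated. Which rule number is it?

Fixed tagging: Verb Noun Noun Prep Noun Prep Verb.
Checking each rule: R1 ✓, R2 ✓, R3 ✗.
Only rule 3 fails.

3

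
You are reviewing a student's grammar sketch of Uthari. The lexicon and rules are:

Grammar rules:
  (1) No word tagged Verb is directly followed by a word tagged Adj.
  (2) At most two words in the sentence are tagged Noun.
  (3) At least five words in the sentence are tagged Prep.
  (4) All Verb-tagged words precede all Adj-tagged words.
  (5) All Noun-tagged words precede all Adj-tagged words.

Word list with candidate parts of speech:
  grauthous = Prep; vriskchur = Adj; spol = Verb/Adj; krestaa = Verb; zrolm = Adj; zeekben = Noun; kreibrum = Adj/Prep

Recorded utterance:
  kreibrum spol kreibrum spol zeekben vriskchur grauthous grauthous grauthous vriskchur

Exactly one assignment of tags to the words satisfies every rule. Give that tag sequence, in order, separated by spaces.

Prep Verb Prep Verb Noun Adj Prep Prep Prep Adj

Candidates per position — 1:kreibrum {Adj,Prep}; 2:spol {Verb,Adj}; 3:kreibrum {Adj,Prep}; 4:spol {Verb,Adj}; 5:zeekben {Noun}; 6:vriskchur {Adj}; 7:grauthous {Prep}; 8:grauthous {Prep}; 9:grauthous {Prep}; 10:vriskchur {Adj}.
If word 1 were Adj, no tagging could satisfy rule 3; so word 1 is Prep.
If word 2 were Adj, no tagging could satisfy rule 5; so word 2 is Verb.
If word 3 were Adj, no tagging could satisfy rule 1; so word 3 is Prep.
If word 4 were Adj, no tagging could satisfy rule 5; so word 4 is Verb.
The unique satisfying tagging is: Prep Verb Prep Verb Noun Adj Prep Prep Prep Adj.
Rule-by-rule: rule 1 ok; rule 2 ok; rule 3 ok; rule 4 ok; rule 5 ok.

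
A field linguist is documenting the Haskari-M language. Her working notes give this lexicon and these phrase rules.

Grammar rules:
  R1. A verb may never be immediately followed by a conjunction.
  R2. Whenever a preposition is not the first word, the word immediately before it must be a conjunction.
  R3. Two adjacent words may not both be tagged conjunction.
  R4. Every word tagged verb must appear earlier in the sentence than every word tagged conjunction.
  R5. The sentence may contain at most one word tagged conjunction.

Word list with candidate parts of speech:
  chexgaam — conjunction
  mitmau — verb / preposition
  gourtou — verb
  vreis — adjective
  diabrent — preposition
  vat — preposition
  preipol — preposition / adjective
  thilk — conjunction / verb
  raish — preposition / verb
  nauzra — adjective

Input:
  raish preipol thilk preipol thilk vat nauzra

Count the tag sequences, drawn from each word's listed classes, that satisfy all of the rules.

Candidates per position — 1:raish {preposition,verb}; 2:preipol {preposition,adjective}; 3:thilk {conjunction,verb}; 4:preipol {preposition,adjective}; 5:thilk {conjunction,verb}; 6:vat {preposition}; 7:nauzra {adjective}.
There are 32 candidate sequences in total.
The sequences that satisfy every rule: preposition adjective verb adjective conjunction preposition adjective; verb adjective verb adjective conjunction preposition adjective.
Count = 2.

2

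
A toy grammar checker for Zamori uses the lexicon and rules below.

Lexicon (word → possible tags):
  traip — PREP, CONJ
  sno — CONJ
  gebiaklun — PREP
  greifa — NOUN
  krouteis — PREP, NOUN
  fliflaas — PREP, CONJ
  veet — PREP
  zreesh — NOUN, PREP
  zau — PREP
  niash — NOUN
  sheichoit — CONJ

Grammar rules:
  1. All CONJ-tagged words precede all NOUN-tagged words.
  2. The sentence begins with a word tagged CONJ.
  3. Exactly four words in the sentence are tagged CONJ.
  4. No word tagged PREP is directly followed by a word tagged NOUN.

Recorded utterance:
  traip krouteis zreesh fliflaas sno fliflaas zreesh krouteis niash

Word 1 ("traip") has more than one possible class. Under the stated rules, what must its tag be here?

CONJ

Candidates per position — 1:traip {PREP,CONJ}; 2:krouteis {PREP,NOUN}; 3:zreesh {NOUN,PREP}; 4:fliflaas {PREP,CONJ}; 5:sno {CONJ}; 6:fliflaas {PREP,CONJ}; 7:zreesh {NOUN,PREP}; 8:krouteis {PREP,NOUN}; 9:niash {NOUN}.
At position 1, choosing PREP makes rule 2 impossible to satisfy; hence CONJ.
At position 2, choosing NOUN makes rule 1 impossible to satisfy; hence PREP.
At position 3, choosing NOUN makes rule 1 impossible to satisfy; hence PREP.
At position 4, choosing PREP makes rule 3 impossible to satisfy; hence CONJ.
At position 6, choosing PREP makes rule 3 impossible to satisfy; hence CONJ.
At position 7, choosing PREP makes rule 4 impossible to satisfy; hence NOUN.
At position 8, choosing PREP makes rule 4 impossible to satisfy; hence NOUN.
The unique satisfying tagging is: CONJ PREP PREP CONJ CONJ CONJ NOUN NOUN NOUN.
Rule-by-rule: rule 1 satisfied; rule 2 satisfied; rule 3 satisfied; rule 4 satisfied.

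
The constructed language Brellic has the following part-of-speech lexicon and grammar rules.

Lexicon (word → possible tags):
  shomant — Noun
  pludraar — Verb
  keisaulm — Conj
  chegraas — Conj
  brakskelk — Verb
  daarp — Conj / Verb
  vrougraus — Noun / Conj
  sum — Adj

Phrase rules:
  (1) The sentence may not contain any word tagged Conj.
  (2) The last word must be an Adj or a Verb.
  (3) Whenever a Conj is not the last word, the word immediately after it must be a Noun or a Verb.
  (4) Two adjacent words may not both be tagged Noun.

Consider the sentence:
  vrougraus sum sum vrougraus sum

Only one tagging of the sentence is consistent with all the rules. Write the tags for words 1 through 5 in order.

Candidates per position — 1:vrougraus {Noun,Conj}; 2:sum {Adj}; 3:sum {Adj}; 4:vrougraus {Noun,Conj}; 5:sum {Adj}.
Position 1: tagging it Conj would leave rule 1 unsatisfiable, so it must be Noun.
Position 4: tagging it Conj would leave rule 1 unsatisfiable, so it must be Noun.
So the tagging must be: Noun Adj Adj Noun Adj.
Checking: rule 1 holds; rule 2 holds; rule 3 holds; rule 4 holds.

Noun Adj Adj Noun Adj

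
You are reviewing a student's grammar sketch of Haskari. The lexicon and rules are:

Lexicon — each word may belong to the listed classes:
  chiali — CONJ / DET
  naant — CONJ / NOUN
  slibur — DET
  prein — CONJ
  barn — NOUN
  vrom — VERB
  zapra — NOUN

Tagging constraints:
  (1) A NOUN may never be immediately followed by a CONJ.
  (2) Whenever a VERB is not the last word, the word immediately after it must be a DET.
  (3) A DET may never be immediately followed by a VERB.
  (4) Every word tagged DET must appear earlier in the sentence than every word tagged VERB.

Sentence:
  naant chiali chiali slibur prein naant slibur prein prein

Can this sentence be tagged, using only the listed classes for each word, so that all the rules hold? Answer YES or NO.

YES

Candidates per position — 1:naant {CONJ,NOUN}; 2:chiali {CONJ,DET}; 3:chiali {CONJ,DET}; 4:slibur {DET}; 5:prein {CONJ}; 6:naant {CONJ,NOUN}; 7:slibur {DET}; 8:prein {CONJ}; 9:prein {CONJ}.
One satisfying assignment: CONJ CONJ CONJ DET CONJ NOUN DET CONJ CONJ.
Check: rule 1 satisfied; rule 2 satisfied; rule 3 satisfied; rule 4 satisfied.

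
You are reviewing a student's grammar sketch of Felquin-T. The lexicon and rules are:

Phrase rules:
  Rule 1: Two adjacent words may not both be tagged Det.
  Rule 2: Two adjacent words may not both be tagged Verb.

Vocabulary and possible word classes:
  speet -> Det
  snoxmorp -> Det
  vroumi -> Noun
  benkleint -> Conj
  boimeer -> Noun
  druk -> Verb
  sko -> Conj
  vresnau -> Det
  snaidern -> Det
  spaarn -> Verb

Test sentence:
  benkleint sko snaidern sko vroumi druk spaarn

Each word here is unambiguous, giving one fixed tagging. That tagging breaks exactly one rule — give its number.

2

Fixed tagging: Conj Conj Det Conj Noun Verb Verb.
Rule check: R1 ✓, R2 ✗.
Only rule 2 fails.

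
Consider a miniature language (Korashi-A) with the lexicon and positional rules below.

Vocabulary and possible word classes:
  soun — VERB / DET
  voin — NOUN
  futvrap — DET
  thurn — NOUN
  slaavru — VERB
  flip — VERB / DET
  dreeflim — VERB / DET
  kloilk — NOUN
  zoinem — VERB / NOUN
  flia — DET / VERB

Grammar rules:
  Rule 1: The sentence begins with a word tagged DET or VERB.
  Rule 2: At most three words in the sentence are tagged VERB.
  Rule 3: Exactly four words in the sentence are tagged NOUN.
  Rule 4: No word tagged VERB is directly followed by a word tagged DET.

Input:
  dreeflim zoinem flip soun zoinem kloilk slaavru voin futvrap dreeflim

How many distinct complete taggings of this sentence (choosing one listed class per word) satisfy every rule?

Candidates per position — 1:dreeflim {VERB,DET}; 2:zoinem {VERB,NOUN}; 3:flip {VERB,DET}; 4:soun {VERB,DET}; 5:zoinem {VERB,NOUN}; 6:kloilk {NOUN}; 7:slaavru {VERB}; 8:voin {NOUN}; 9:futvrap {DET}; 10:dreeflim {VERB,DET}.
There are 64 candidate sequences in total.
Checking each against the rules leaves 8 sequences.
Count = 8.

8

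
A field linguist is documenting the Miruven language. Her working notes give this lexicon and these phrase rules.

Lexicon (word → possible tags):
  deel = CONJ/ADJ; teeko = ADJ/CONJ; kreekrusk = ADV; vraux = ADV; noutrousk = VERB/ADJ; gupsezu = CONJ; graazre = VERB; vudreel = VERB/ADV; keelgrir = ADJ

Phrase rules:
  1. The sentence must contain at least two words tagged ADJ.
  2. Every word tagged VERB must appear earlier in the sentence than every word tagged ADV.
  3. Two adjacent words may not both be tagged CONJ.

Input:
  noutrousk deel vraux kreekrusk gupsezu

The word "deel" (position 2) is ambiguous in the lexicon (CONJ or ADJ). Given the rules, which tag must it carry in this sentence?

ADJ

Candidates per position — 1:noutrousk {VERB,ADJ}; 2:deel {CONJ,ADJ}; 3:vraux {ADV}; 4:kreekrusk {ADV}; 5:gupsezu {CONJ}.
Word 1 cannot be VERB — rule 1 would then fail for every completion. It is ADJ.
Word 2 cannot be CONJ — rule 1 would then fail for every completion. It is ADJ.
That leaves exactly one tagging: ADJ ADJ ADV ADV CONJ.
Check: rule 1 holds; rule 2 holds; rule 3 holds.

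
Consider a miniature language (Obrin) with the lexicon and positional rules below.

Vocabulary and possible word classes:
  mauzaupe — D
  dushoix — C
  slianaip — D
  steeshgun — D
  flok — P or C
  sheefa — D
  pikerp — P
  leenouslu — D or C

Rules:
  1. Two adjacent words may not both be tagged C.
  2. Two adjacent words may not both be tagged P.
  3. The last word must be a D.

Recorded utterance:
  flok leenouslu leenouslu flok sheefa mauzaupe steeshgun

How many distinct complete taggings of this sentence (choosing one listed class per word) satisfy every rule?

Candidates per position — 1:flok {P,C}; 2:leenouslu {D,C}; 3:leenouslu {D,C}; 4:flok {P,C}; 5:sheefa {D}; 6:mauzaupe {D}; 7:steeshgun {D}.
There are 16 candidate sequences in total.
Checking each against the rules leaves 8 sequences.
Count = 8.

8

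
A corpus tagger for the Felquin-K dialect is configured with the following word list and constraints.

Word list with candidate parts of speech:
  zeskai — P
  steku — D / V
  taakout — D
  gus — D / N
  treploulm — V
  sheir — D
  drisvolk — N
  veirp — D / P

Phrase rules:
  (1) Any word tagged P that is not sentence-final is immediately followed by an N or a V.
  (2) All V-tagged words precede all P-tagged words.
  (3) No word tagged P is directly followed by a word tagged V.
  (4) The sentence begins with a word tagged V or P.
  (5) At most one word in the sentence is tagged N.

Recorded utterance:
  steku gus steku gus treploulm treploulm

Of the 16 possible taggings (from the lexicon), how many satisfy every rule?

Candidates per position — 1:steku {D,V}; 2:gus {D,N}; 3:steku {D,V}; 4:gus {D,N}; 5:treploulm {V}; 6:treploulm {V}.
There are 16 candidate sequences in total.
Checking each against the rules leaves 6 sequences.
Count = 6.

6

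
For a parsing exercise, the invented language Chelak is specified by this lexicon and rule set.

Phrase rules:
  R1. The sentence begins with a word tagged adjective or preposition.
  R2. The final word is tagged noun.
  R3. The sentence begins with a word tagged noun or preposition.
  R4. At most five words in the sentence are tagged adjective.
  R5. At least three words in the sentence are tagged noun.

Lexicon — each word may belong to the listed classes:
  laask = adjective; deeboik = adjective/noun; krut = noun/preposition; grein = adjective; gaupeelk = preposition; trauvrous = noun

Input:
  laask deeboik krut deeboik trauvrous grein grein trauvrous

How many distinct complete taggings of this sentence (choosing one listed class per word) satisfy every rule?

Candidates per position — 1:laask {adjective}; 2:deeboik {adjective,noun}; 3:krut {noun,preposition}; 4:deeboik {adjective,noun}; 5:trauvrous {noun}; 6:grein {adjective}; 7:grein {adjective}; 8:trauvrous {noun}.
There are 8 candidate sequences in total.
Rule 3 cannot be satisfied by any choice of tags from the lexicon.
So there is no consistent tagging.
Count = 0.

0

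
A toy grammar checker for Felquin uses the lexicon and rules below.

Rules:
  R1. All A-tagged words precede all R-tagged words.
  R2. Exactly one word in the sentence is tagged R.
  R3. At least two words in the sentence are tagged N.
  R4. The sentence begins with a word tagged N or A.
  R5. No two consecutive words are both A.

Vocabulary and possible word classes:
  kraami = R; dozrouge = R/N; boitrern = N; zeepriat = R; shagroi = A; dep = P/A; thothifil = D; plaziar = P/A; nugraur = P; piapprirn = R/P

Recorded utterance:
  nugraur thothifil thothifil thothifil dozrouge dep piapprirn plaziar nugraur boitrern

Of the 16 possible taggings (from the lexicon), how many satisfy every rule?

0

Candidates per position — 1:nugraur {P}; 2:thothifil {D}; 3:thothifil {D}; 4:thothifil {D}; 5:dozrouge {R,N}; 6:dep {P,A}; 7:piapprirn {R,P}; 8:plaziar {P,A}; 9:nugraur {P}; 10:boitrern {N}.
There are 16 candidate sequences in total.
Rule 4 cannot be satisfied by any choice of tags from the lexicon.
So there is no consistent tagging.
Count = 0.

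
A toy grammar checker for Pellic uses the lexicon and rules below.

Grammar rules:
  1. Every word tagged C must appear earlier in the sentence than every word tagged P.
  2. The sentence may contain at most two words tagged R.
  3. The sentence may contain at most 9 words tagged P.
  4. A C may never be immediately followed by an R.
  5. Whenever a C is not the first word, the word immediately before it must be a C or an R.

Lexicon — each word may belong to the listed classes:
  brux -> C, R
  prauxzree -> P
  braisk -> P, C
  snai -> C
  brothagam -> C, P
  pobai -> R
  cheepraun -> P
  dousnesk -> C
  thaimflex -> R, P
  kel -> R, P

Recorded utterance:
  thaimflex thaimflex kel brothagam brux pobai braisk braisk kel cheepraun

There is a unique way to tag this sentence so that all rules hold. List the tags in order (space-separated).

Candidates per position — 1:thaimflex {R,P}; 2:thaimflex {R,P}; 3:kel {R,P}; 4:brothagam {C,P}; 5:brux {C,R}; 6:pobai {R}; 7:braisk {P,C}; 8:braisk {P,C}; 9:kel {R,P}; 10:cheepraun {P}.
At position 4, choosing C makes rule 4 impossible to satisfy; hence P.
At position 5, choosing C makes rule 1 impossible to satisfy; hence R.
At position 7, choosing C makes rule 1 impossible to satisfy; hence P.
At position 8, choosing C makes rule 1 impossible to satisfy; hence P.
At position 9, choosing R makes rule 2 impossible to satisfy; hence P.
At position 1, choosing R makes rule 2 impossible to satisfy; hence P.
At position 2, choosing R makes rule 2 impossible to satisfy; hence P.
At position 3, choosing R makes rule 2 impossible to satisfy; hence P.
The only consistent sequence is: P P P P R R P P P P.
Rule-by-rule: rule 1 ok; rule 2 ok; rule 3 ok; rule 4 ok; rule 5 ok.

P P P P R R P P P P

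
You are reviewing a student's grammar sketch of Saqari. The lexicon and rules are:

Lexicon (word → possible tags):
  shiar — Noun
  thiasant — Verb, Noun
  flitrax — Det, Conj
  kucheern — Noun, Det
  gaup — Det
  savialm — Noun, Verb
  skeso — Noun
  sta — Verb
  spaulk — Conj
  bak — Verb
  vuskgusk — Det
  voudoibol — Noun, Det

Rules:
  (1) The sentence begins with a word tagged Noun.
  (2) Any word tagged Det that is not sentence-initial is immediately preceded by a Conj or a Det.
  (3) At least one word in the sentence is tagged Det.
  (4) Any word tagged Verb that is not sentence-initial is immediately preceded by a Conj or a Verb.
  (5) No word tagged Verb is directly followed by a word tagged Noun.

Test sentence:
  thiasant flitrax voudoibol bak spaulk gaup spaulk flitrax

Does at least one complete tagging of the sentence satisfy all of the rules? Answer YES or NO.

Candidates per position — 1:thiasant {Verb,Noun}; 2:flitrax {Det,Conj}; 3:voudoibol {Noun,Det}; 4:bak {Verb}; 5:spaulk {Conj}; 6:gaup {Det}; 7:spaulk {Conj}; 8:flitrax {Det,Conj}.
Rule 4 cannot be satisfied by any choice of tags from the lexicon.
So there is no consistent tagging.

NO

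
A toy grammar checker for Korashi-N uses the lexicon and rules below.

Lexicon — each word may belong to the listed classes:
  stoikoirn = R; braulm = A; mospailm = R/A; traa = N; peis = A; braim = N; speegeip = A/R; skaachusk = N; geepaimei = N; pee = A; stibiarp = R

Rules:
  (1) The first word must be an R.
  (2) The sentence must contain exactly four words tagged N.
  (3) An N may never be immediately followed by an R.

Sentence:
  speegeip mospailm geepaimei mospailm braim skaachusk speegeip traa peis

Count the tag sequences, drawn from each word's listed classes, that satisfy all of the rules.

Candidates per position — 1:speegeip {A,R}; 2:mospailm {R,A}; 3:geepaimei {N}; 4:mospailm {R,A}; 5:braim {N}; 6:skaachusk {N}; 7:speegeip {A,R}; 8:traa {N}; 9:peis {A}.
There are 16 candidate sequences in total.
The sequences that satisfy every rule: R R N A N N A N A; R A N A N N A N A.
Count = 2.

2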